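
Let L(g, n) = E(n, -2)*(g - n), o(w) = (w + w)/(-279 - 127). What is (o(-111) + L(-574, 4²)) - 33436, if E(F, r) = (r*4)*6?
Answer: -1038437/203 ≈ -5115.5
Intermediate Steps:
E(F, r) = 24*r (E(F, r) = (4*r)*6 = 24*r)
o(w) = -w/203 (o(w) = (2*w)/(-406) = (2*w)*(-1/406) = -w/203)
L(g, n) = -48*g + 48*n (L(g, n) = (24*(-2))*(g - n) = -48*(g - n) = -48*g + 48*n)
(o(-111) + L(-574, 4²)) - 33436 = (-1/203*(-111) + (-48*(-574) + 48*4²)) - 33436 = (111/203 + (27552 + 48*16)) - 33436 = (111/203 + (27552 + 768)) - 33436 = (111/203 + 28320) - 33436 = 5749071/203 - 33436 = -1038437/203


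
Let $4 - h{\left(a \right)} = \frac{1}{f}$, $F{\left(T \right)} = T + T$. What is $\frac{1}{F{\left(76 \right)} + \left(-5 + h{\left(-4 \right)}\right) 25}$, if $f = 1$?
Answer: $\frac{1}{102} \approx 0.0098039$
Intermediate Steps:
$F{\left(T \right)} = 2 T$
$h{\left(a \right)} = 3$ ($h{\left(a \right)} = 4 - 1^{-1} = 4 - 1 = 3$)
$\frac{1}{F{\left(76 \right)} + \left(-5 + h{\left(-4 \right)}\right) 25} = \frac{1}{2 \cdot 76 + \left(-5 + 3\right) 25} = \frac{1}{152 - 50} = \frac{1}{102}$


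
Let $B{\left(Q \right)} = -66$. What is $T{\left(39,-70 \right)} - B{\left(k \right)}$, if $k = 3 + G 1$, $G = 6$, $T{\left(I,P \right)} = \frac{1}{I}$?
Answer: $\frac{2575}{39} \approx 66.026$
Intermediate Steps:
$k = 9$ ($k = 3 + 6 \cdot 1 = 3 + 6 = 9$)
$T{\left(39,-70 \right)} - B{\left(k \right)} = \frac{1}{39} - -66 = \frac{1}{39} + 66 = \frac{2575}{39}$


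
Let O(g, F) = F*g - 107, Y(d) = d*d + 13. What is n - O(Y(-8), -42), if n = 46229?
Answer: 49570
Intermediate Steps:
Y(d) = 13 + d² (Y(d) = d² + 13 = 13 + d²)
O(g, F) = -107 + F*g
n - O(Y(-8), -42) = 46229 - (-107 - 42*(13 + (-8)²)) = 46229 - (-107 - 42*(13 + 64)) = 46229 - (-107 - 42*77) = 46229 - (-107 - 3234) = 46229 - 1*(-3341) = 46229 + 3341 = 49570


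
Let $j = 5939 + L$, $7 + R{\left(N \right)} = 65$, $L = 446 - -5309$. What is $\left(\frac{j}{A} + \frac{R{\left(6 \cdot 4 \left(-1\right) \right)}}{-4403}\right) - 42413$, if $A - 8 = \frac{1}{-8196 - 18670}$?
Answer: $- \frac{38753139576107}{946323581} \approx -40951.0$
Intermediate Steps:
$L = 5755$ ($L = 446 + 5309 = 5755$)
$A = \frac{214927}{26866}$ ($A = 8 + \frac{1}{-8196 - 18670} = 8 + \frac{1}{-26866} = 8 - \frac{1}{26866} = \frac{214927}{26866} \approx 8.0$)
$R{\left(N \right)} = 58$ ($R{\left(N \right)} = -7 + 65 = 58$)
$j = 11694$ ($j = 5939 + 5755 = 11694$)
$\left(\frac{j}{A} + \frac{R{\left(6 \cdot 4 \left(-1\right) \right)}}{-4403}\right) - 42413 = \left(\frac{11694}{\frac{214927}{26866}} + \frac{58}{-4403}\right) - 42413 = \left(11694 \cdot \frac{26866}{214927} + 58 \left(- \frac{1}{4403}\right)\right) - 42413 = \left(\frac{314171004}{214927} - \frac{58}{4403}\right) - 42413 = \frac{1383282464846}{946323581} - 42413 = - \frac{38753139576107}{946323581}$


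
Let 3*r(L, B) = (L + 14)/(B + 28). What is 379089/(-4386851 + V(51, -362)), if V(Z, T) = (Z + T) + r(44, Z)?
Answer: -89844093/1039757336 ≈ -0.086409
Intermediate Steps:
r(L, B) = (14 + L)/(3*(28 + B)) (r(L, B) = ((L + 14)/(B + 28))/3 = ((14 + L)/(28 + B))/3 = (14 + L)/(3*(28 + B)))
V(Z, T) = T + Z + 58/(3*(28 + Z)) (V(Z, T) = (Z + T) + (14 + 44)/(3*(28 + Z)) = (T + Z) + (⅓)*58/(28 + Z) = (T + Z) + 58/(3*(28 + Z)) = T + Z + 58/(3*(28 + Z)))
379089/(-4386851 + V(51, -362)) = 379089/(-4386851 + (58/3 + (28 + 51)*(-362 + 51))/(28 + 51)) = 379089/(-4386851 + (58/3 + 79*(-311))/79) = 379089/(-4386851 + (58/3 - 24569)/79) = 379089/(-4386851 + (1/79)*(-73649/3)) = 379089/(-4386851 - 73649/237) = 379089/(-1039757336/237) = 379089*(-237/1039757336) = -89844093/1039757336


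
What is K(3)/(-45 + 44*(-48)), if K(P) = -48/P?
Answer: 16/2157 ≈ 0.0074177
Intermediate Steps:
K(3)/(-45 + 44*(-48)) = (-48/3)/(-45 + 44*(-48)) = (-48*⅓)/(-45 - 2112) = -16/(-2157) = -16*(-1/2157) = 16/2157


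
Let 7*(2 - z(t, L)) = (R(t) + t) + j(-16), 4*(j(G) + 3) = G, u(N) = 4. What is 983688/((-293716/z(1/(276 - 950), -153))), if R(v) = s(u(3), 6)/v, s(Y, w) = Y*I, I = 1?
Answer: -225173437899/173219011 ≈ -1299.9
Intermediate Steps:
j(G) = -3 + G/4
s(Y, w) = Y (s(Y, w) = Y*1 = Y)
R(v) = 4/v
z(t, L) = 3 - 4/(7*t) - t/7 (z(t, L) = 2 - ((4/t + t) + (-3 + (¼)*(-16)))/7 = 2 - ((t + 4/t) + (-3 - 4))/7 = 2 - ((t + 4/t) - 7)/7 = 2 - (-7 + t + 4/t)/7 = 2 + (1 - 4/(7*t) - t/7) = 3 - 4/(7*t) - t/7)
983688/((-293716/z(1/(276 - 950), -153))) = 983688/((-293716*7/((-4 + (21 - 1/(276 - 950))/(276 - 950))*(276 - 950)))) = 983688/((-293716*(-7/(674*(-4 + (21 - 1/(-674))/(-674)))))) = 983688/((-293716*(-7/(674*(-4 - (21 - 1*(-1/674))/674))))) = 983688/((-293716*(-7/(674*(-4 - (21 + 1/674)/674))))) = 983688/((-293716*(-7/(674*(-4 - 1/674*14155/674))))) = 983688/((-293716*(-7/(674*(-4 - 14155/454276))))) = 983688/((-293716/((⅐)*(-674)*(-1831259/454276)))) = 983688/((-293716/1831259/4718)) = 983688/((-293716*4718/1831259)) = 983688/(-1385752088/1831259) = 983688*(-1831259/1385752088) = -225173437899/173219011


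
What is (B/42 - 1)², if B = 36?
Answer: 1/49 ≈ 0.020408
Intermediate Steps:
(B/42 - 1)² = (36/42 - 1)² = (36*(1/42) - 1)² = (6/7 - 1)² = (-⅐)² = 1/49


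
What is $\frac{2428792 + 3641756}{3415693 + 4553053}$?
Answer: $\frac{3035274}{3984373} \approx 0.7618$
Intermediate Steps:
$\frac{2428792 + 3641756}{3415693 + 4553053} = \frac{6070548}{7968746} = 6070548 \cdot \frac{1}{7968746} = \frac{3035274}{3984373}$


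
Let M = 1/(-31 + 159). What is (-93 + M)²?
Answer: 141681409/16384 ≈ 8647.5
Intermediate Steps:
M = 1/128 ≈ 0.0078125
(-93 + M)² = (-93 + 1/128)² = (-11903/128)² = 141681409/16384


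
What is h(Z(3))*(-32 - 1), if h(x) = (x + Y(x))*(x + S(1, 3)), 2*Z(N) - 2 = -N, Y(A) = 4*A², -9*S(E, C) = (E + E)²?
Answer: 187/12 ≈ 15.583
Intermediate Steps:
S(E, C) = -4*E²/9 (S(E, C) = -(E + E)²/9 = -4*E²/9)
Z(N) = 1 - N/2 (Z(N) = 1 + (-N)/2 = 1 - N/2)
h(x) = (-4/9 + x)*(x + 4*x²) (h(x) = (x + 4*x²)*(x - 4/9*1²) = (x + 4*x²)*(x - 4/9*1) = (x + 4*x²)*(x - 4/9) = (x + 4*x²)*(-4/9 + x) = (-4/9 + x)*(x + 4*x²))
h(Z(3))*(-32 - 1) = ((1 - ½*3)*(-4 - 7*(1 - ½*3) + 36*(1 - ½*3)²)/9)*(-32 - 1) = ((1 - 3/2)*(-4 - 7*(1 - 3/2) + 36*(1 - 3/2)²)/9)*(-33) = ((⅑)*(-½)*(-4 - 7*(-½) + 36*(-½)²))*(-33) = ((⅑)*(-½)*(-4 + 7/2 + 36*(¼)))*(-33) = ((⅑)*(-½)*(-4 + 7/2 + 9))*(-33) = ((⅑)*(-½)*(17/2))*(-33) = -17/36*(-33) = 187/12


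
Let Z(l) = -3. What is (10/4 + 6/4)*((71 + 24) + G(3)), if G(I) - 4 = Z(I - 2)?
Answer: 384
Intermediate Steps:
G(I) = 1 (G(I) = 4 - 3 = 1)
(10/4 + 6/4)*((71 + 24) + G(3)) = (10/4 + 6/4)*((71 + 24) + 1) = (10*(¼) + 6*(¼))*(95 + 1) = (5/2 + 3/2)*96 = 4*96 = 384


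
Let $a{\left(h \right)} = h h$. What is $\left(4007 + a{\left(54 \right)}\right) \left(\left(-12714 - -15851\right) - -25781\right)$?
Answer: $200199314$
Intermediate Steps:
$a{\left(h \right)} = h^{2}$
$\left(4007 + a{\left(54 \right)}\right) \left(\left(-12714 - -15851\right) - -25781\right) = \left(4007 + 54^{2}\right) \left(\left(-12714 - -15851\right) - -25781\right) = \left(4007 + 2916\right) \left(\left(-12714 + 15851\right) + 25781\right) = 6923 \left(3137 + 25781\right) = 6923 \cdot 28918 = 200199314$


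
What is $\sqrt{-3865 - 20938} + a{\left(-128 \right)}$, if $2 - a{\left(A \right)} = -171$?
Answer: $173 + i \sqrt{24803} \approx 173.0 + 157.49 i$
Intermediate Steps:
$a{\left(A \right)} = 173$ ($a{\left(A \right)} = 2 - -171 = 2 + 171 = 173$)
$\sqrt{-3865 - 20938} + a{\left(-128 \right)} = \sqrt{-3865 - 20938} + 173 = \sqrt{-24803} + 173 = i \sqrt{24803} + 173 = 173 + i \sqrt{24803}$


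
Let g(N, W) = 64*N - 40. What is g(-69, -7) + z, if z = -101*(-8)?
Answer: -3648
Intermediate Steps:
g(N, W) = -40 + 64*N
z = 808
g(-69, -7) + z = (-40 + 64*(-69)) + 808 = (-40 - 4416) + 808 = -4456 + 808 = -3648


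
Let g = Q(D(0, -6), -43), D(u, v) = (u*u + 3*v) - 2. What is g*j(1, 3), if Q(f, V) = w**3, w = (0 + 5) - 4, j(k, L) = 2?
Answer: 2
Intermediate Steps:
D(u, v) = -2 + u**2 + 3*v (D(u, v) = (u**2 + 3*v) - 2 = -2 + u**2 + 3*v)
w = 1 (w = 5 - 4 = 1)
Q(f, V) = 1 (Q(f, V) = 1**3 = 1)
g = 1
g*j(1, 3) = 1*2 = 2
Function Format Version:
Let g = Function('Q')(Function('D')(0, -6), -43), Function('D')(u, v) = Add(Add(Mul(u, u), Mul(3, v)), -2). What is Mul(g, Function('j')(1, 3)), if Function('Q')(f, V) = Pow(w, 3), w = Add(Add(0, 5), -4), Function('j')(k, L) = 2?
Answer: 2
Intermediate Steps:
Function('D')(u, v) = Add(-2, Pow(u, 2), Mul(3, v)) (Function('D')(u, v) = Add(Add(Pow(u, 2), Mul(3, v)), -2) = Add(-2, Pow(u, 2), Mul(3, v)))
w = 1 (w = Add(5, -4) = 1)
Function('Q')(f, V) = 1 (Function('Q')(f, V) = Pow(1, 3) = 1)
g = 1
Mul(g, Function('j')(1, 3)) = Mul(1, 2) = 2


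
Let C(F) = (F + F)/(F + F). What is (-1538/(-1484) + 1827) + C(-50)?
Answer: 1357145/742 ≈ 1829.0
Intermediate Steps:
C(F) = 1 (C(F) = (2*F)/((2*F)) = (2*F)*(1/(2*F)) = 1)
(-1538/(-1484) + 1827) + C(-50) = (-1538/(-1484) + 1827) + 1 = (-1538*(-1/1484) + 1827) + 1 = (769/742 + 1827) + 1 = 1356403/742 + 1 = 1357145/742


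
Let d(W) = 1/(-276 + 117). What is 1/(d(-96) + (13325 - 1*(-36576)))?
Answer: 159/7934258 ≈ 2.0040e-5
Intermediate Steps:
d(W) = -1/159 (d(W) = 1/(-159) = -1/159)
1/(d(-96) + (13325 - 1*(-36576))) = 1/(-1/159 + (13325 - 1*(-36576))) = 1/(-1/159 + (13325 + 36576)) = 1/(-1/159 + 49901) = 1/(7934258/159) = 159/7934258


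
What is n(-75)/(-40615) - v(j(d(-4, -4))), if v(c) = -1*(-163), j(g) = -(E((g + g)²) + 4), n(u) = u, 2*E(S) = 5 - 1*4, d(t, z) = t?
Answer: -1324034/8123 ≈ -163.00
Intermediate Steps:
E(S) = ½ (E(S) = (5 - 1*4)/2 = (5 - 4)/2 = (½)*1 = ½)
j(g) = -9/2 (j(g) = -(½ + 4) = -1*9/2 = -9/2)
v(c) = 163
n(-75)/(-40615) - v(j(d(-4, -4))) = -75/(-40615) - 1*163 = -75*(-1/40615) - 163 = 15/8123 - 163 = -1324034/8123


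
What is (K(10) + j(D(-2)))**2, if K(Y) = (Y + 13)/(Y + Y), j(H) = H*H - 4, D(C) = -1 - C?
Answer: 1369/400 ≈ 3.4225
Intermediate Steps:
j(H) = -4 + H**2 (j(H) = H**2 - 4 = -4 + H**2)
K(Y) = (13 + Y)/(2*Y) (K(Y) = (13 + Y)/((2*Y)) = (13 + Y)*(1/(2*Y)) = (13 + Y)/(2*Y))
(K(10) + j(D(-2)))**2 = ((1/2)*(13 + 10)/10 + (-4 + (-1 - 1*(-2))**2))**2 = ((1/2)*(1/10)*23 + (-4 + (-1 + 2)**2))**2 = (23/20 + (-4 + 1**2))**2 = (23/20 + (-4 + 1))**2 = (23/20 - 3)**2 = (-37/20)**2 = 1369/400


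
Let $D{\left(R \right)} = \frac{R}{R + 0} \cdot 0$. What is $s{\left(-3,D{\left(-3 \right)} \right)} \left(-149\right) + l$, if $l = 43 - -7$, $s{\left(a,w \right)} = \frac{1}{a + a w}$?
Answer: $\frac{299}{3} \approx 99.667$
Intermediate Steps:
$D{\left(R \right)} = 0$ ($D{\left(R \right)} = \frac{R}{R} 0 = 1 \cdot 0 = 0$)
$l = 50$ ($l = 43 + 7 = 50$)
$s{\left(-3,D{\left(-3 \right)} \right)} \left(-149\right) + l = \frac{1}{\left(-3\right) \left(1 + 0\right)} \left(-149\right) + 50 = - \frac{1}{3 \cdot 1} \left(-149\right) + 50 = \left(- \frac{1}{3}\right) 1 \left(-149\right) + 50 = \left(- \frac{1}{3}\right) \left(-149\right) + 50 = \frac{149}{3} + 50 = \frac{299}{3}$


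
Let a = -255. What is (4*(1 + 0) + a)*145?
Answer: -36395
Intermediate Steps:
(4*(1 + 0) + a)*145 = (4*(1 + 0) - 255)*145 = (4*1 - 255)*145 = (4 - 255)*145 = -251*145 = -36395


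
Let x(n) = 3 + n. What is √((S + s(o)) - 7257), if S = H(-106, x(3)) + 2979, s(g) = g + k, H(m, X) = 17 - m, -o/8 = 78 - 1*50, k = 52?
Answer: I*√4327 ≈ 65.78*I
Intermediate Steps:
o = -224 (o = -8*(78 - 1*50) = -8*(78 - 50) = -8*28 = -224)
s(g) = 52 + g (s(g) = g + 52 = 52 + g)
S = 3102 (S = (17 - 1*(-106)) + 2979 = (17 + 106) + 2979 = 123 + 2979 = 3102)
√((S + s(o)) - 7257) = √((3102 + (52 - 224)) - 7257) = √((3102 - 172) - 7257) = √(2930 - 7257) = √(-4327) = I*√4327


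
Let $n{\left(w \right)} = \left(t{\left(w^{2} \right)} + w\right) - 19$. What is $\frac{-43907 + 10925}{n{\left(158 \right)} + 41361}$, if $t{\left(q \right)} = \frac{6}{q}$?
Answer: $- \frac{411681324}{518003003} \approx -0.79475$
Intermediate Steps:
$n{\left(w \right)} = -19 + w + \frac{6}{w^{2}}$ ($n{\left(w \right)} = \left(\frac{6}{w^{2}} + w\right) - 19 = \left(w + \frac{6}{w^{2}}\right) - 19 = -19 + w + \frac{6}{w^{2}}$)
$\frac{-43907 + 10925}{n{\left(158 \right)} + 41361} = \frac{-43907 + 10925}{\left(-19 + 158 + \frac{6}{24964}\right) + 41361} = - \frac{32982}{\left(-19 + 158 + 6 \cdot \frac{1}{24964}\right) + 41361} = - \frac{32982}{\left(-19 + 158 + \frac{3}{12482}\right) + 41361} = - \frac{32982}{\frac{1735001}{12482} + 41361} = - \frac{32982}{\frac{518003003}{12482}} = \left(-32982\right) \frac{12482}{518003003} = - \frac{411681324}{518003003}$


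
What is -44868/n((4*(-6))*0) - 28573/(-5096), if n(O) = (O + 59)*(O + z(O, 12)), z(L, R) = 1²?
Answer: -226961521/300664 ≈ -754.87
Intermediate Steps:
z(L, R) = 1
n(O) = (1 + O)*(59 + O) (n(O) = (O + 59)*(O + 1) = (59 + O)*(1 + O) = (1 + O)*(59 + O))
-44868/n((4*(-6))*0) - 28573/(-5096) = -44868/(59 + ((4*(-6))*0)² + 60*((4*(-6))*0)) - 28573/(-5096) = -44868/(59 + (-24*0)² + 60*(-24*0)) - 28573*(-1/5096) = -44868/(59 + 0² + 60*0) + 28573/5096 = -44868/(59 + 0 + 0) + 28573/5096 = -44868/59 + 28573/5096 = -226961521/300664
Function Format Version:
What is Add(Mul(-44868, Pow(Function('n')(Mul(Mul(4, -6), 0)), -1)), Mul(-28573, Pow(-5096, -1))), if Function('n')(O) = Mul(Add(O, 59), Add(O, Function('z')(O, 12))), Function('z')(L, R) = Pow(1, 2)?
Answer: Rational(-226961521, 300664) ≈ -754.87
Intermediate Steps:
Function('z')(L, R) = 1
Function('n')(O) = Mul(Add(1, O), Add(59, O)) (Function('n')(O) = Mul(Add(O, 59), Add(O, 1)) = Mul(Add(59, O), Add(1, O)) = Mul(Add(1, O), Add(59, O)))
Add(Mul(-44868, Pow(Function('n')(Mul(Mul(4, -6), 0)), -1)), Mul(-28573, Pow(-5096, -1))) = Add(Mul(-44868, Pow(Add(59, Pow(Mul(Mul(4, -6), 0), 2), Mul(60, Mul(Mul(4, -6), 0))), -1)), Mul(-28573, Pow(-5096, -1))) = Add(Mul(-44868, Pow(Add(59, Pow(Mul(-24, 0), 2), Mul(60, Mul(-24, 0))), -1)), Mul(-28573, Rational(-1, 5096))) = Add(Mul(-44868, Pow(Add(59, Pow(0, 2), Mul(60, 0)), -1)), Rational(28573, 5096)) = Add(Mul(-44868, Pow(Add(59, 0, 0), -1)), Rational(28573, 5096)) = Add(Mul(-44868, Pow(59, -1)), Rational(28573, 5096)) = Add(Mul(-44868, Rational(1, 59)), Rational(28573, 5096)) = Add(Rational(-44868, 59), Rational(28573, 5096)) = Rational(-226961521, 300664)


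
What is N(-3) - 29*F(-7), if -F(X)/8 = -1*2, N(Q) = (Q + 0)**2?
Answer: -455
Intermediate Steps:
N(Q) = Q**2
F(X) = 16 (F(X) = -(-8)*2 = -8*(-2) = 16)
N(-3) - 29*F(-7) = (-3)**2 - 29*16 = 9 - 464 = -455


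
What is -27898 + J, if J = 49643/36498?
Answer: -92561051/3318 ≈ -27897.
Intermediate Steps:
J = 4513/3318 (J = 49643*(1/36498) = 4513/3318 ≈ 1.3602)
-27898 + J = -27898 + 4513/3318 = -92561051/3318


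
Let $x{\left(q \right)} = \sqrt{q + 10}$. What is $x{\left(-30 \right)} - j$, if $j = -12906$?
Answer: $12906 + 2 i \sqrt{5} \approx 12906.0 + 4.4721 i$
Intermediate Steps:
$x{\left(q \right)} = \sqrt{10 + q}$
$x{\left(-30 \right)} - j = \sqrt{10 - 30} - -12906 = \sqrt{-20} + 12906 = 2 i \sqrt{5} + 12906 = 12906 + 2 i \sqrt{5}$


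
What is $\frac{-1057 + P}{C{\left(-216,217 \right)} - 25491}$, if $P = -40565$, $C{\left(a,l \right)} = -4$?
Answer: $\frac{41622}{25495} \approx 1.6326$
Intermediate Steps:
$\frac{-1057 + P}{C{\left(-216,217 \right)} - 25491} = \frac{-1057 - 40565}{-4 - 25491} = - \frac{41622}{-25495} = \left(-41622\right) \left(- \frac{1}{25495}\right) = \frac{41622}{25495}$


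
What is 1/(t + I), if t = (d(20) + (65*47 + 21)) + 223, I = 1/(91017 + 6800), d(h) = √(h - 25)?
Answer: 31565378046028/104134230337372101 - 9568165489*I*√5/104134230337372101 ≈ 0.00030312 - 2.0546e-7*I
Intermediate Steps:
d(h) = √(-25 + h)
I = 1/97817 ≈ 1.0223e-5
t = 3299 + I*√5 (t = (√(-25 + 20) + (65*47 + 21)) + 223 = (√(-5) + (3055 + 21)) + 223 = (I*√5 + 3076) + 223 = (3076 + I*√5) + 223 = 3299 + I*√5 ≈ 3299.0 + 2.2361*I)
1/(t + I) = 1/((3299 + I*√5) + 1/97817) = 1/(322698284/97817 + I*√5)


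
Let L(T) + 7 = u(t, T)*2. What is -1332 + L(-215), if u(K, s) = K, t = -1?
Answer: -1341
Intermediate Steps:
L(T) = -9 (L(T) = -7 - 1*2 = -7 - 2 = -9)
-1332 + L(-215) = -1332 - 9 = -1341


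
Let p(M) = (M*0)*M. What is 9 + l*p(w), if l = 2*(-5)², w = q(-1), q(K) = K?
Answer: 9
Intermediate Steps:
w = -1
p(M) = 0 (p(M) = 0*M = 0)
l = 50 (l = 2*25 = 50)
9 + l*p(w) = 9 + 50*0 = 9 + 0 = 9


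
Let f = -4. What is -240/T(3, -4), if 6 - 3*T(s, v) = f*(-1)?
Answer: -360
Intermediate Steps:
T(s, v) = 2/3 (T(s, v) = 2 - (-4)*(-1)/3 = 2 - 1/3*4 = 2 - 4/3 = 2/3)
-240/T(3, -4) = -240/2/3 = -240*3/2 = -360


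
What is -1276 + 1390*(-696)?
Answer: -968716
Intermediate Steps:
-1276 + 1390*(-696) = -1276 - 967440 = -968716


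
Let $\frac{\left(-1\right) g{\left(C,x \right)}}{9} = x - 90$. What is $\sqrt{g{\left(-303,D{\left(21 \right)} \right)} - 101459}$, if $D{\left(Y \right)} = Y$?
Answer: $i \sqrt{100838} \approx 317.55 i$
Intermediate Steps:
$g{\left(C,x \right)} = 810 - 9 x$ ($g{\left(C,x \right)} = - 9 \left(x - 90\right) = - 9 \left(-90 + x\right) = 810 - 9 x$)
$\sqrt{g{\left(-303,D{\left(21 \right)} \right)} - 101459} = \sqrt{\left(810 - 189\right) - 101459} = \sqrt{621 - 101459} = \sqrt{-100838} = i \sqrt{100838}$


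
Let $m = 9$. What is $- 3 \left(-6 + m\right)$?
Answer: $-9$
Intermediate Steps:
$- 3 \left(-6 + m\right) = - 3 \left(-6 + 9\right) = \left(-3\right) 3 = -9$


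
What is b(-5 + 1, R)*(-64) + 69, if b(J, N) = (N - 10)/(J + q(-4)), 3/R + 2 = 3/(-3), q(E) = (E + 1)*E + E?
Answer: 245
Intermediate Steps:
q(E) = E + E*(1 + E) (q(E) = (1 + E)*E + E = E*(1 + E) + E = E + E*(1 + E))
R = -1 (R = 3/(-2 + 3/(-3)) = 3/(-2 + 3*(-1/3)) = 3/(-2 - 1) = 3/(-3) = 3*(-1/3) = -1)
b(J, N) = (-10 + N)/(8 + J) (b(J, N) = (N - 10)/(J - 4*(2 - 4)) = (-10 + N)/(J - 4*(-2)) = (-10 + N)/(J + 8) = (-10 + N)/(8 + J))
b(-5 + 1, R)*(-64) + 69 = ((-10 - 1)/(8 + (-5 + 1)))*(-64) + 69 = (-11/(8 - 4))*(-64) + 69 = (-11/4)*(-64) + 69 = ((1/4)*(-11))*(-64) + 69 = -11/4*(-64) + 69 = 176 + 69 = 245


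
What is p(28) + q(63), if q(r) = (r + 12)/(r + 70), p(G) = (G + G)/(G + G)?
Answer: 208/133 ≈ 1.5639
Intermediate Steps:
p(G) = 1 (p(G) = (2*G)/((2*G)) = (2*G)*(1/(2*G)) = 1)
q(r) = (12 + r)/(70 + r)
p(28) + q(63) = 1 + (12 + 63)/(70 + 63) = 1 + 75/133 = 208/133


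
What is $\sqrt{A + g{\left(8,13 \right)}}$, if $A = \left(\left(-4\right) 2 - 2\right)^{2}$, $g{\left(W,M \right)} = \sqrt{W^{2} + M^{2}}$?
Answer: $\sqrt{100 + \sqrt{233}} \approx 10.736$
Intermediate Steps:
$g{\left(W,M \right)} = \sqrt{M^{2} + W^{2}}$
$A = 100$ ($A = \left(-8 - 2\right)^{2} = \left(-10\right)^{2} = 100$)
$\sqrt{A + g{\left(8,13 \right)}} = \sqrt{100 + \sqrt{13^{2} + 8^{2}}} = \sqrt{100 + \sqrt{169 + 64}} = \sqrt{100 + \sqrt{233}}$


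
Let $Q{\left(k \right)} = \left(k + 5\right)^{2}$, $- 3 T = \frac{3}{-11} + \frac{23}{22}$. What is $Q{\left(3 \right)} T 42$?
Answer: $- \frac{7616}{11} \approx -692.36$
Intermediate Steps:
$T = - \frac{17}{66}$ ($T = - \frac{\frac{3}{-11} + \frac{23}{22}}{3} = - \frac{3 \left(- \frac{1}{11}\right) + 23 \cdot \frac{1}{22}}{3} = - \frac{- \frac{3}{11} + \frac{23}{22}}{3} = \left(- \frac{1}{3}\right) \frac{17}{22} = - \frac{17}{66} \approx -0.25758$)
$Q{\left(k \right)} = \left(5 + k\right)^{2}$
$Q{\left(3 \right)} T 42 = \left(5 + 3\right)^{2} \left(- \frac{17}{66}\right) 42 = 8^{2} \left(- \frac{17}{66}\right) 42 = 64 \left(- \frac{17}{66}\right) 42 = \left(- \frac{544}{33}\right) 42 = - \frac{7616}{11}$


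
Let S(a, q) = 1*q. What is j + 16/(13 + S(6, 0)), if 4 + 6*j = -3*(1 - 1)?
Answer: 22/39 ≈ 0.56410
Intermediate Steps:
S(a, q) = q
j = -⅔ (j = -⅔ + (-3*(1 - 1))/6 = -⅔ + (-3*0)/6 = -⅔ + (⅙)*0 = -⅔ + 0 = -⅔ ≈ -0.66667)
j + 16/(13 + S(6, 0)) = -⅔ + 16/(13 + 0) = -⅔ + 16/13 = 22/39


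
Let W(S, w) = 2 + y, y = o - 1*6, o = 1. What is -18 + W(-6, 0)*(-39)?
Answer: 99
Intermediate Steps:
y = -5 (y = 1 - 1*6 = 1 - 6 = -5)
W(S, w) = -3 (W(S, w) = 2 - 5 = -3)
-18 + W(-6, 0)*(-39) = -18 - 3*(-39) = -18 + 117 = 99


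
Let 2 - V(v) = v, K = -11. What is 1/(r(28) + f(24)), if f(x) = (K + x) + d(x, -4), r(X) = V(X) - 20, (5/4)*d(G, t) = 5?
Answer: -1/29 ≈ -0.034483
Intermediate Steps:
V(v) = 2 - v
d(G, t) = 4 (d(G, t) = (4/5)*5 = 4)
r(X) = -18 - X (r(X) = (2 - X) - 20 = -18 - X)
f(x) = -7 + x (f(x) = (-11 + x) + 4 = -7 + x)
1/(r(28) + f(24)) = 1/((-18 - 1*28) + (-7 + 24)) = 1/((-18 - 28) + 17) = 1/(-46 + 17) = 1/(-29) = -1/29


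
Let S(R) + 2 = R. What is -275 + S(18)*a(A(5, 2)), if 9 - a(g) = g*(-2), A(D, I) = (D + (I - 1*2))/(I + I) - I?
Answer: -155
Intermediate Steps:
S(R) = -2 + R
A(D, I) = -I + (-2 + D + I)/(2*I) (A(D, I) = (D + (I - 2))/((2*I)) - I = (D + (-2 + I))*(1/(2*I)) - I = (-2 + D + I)*(1/(2*I)) - I = (-2 + D + I)/(2*I) - I = -I + (-2 + D + I)/(2*I))
a(g) = 9 + 2*g (a(g) = 9 - g*(-2) = 9 - (-2)*g = 9 + 2*g)
-275 + S(18)*a(A(5, 2)) = -275 + (-2 + 18)*(9 + 2*((1/2)*(-2 + 5 - 1*2*(-1 + 2*2))/2)) = -275 + 16*(9 + 2*((1/2)*(1/2)*(-2 + 5 - 1*2*(-1 + 4)))) = -275 + 16*(9 + 2*((1/2)*(1/2)*(-2 + 5 - 1*2*3))) = -275 + 16*(9 + 2*((1/2)*(1/2)*(-2 + 5 - 6))) = -275 + 16*(9 + 2*((1/2)*(1/2)*(-3))) = -275 + 16*(9 + 2*(-3/4)) = -275 + 16*(9 - 3/2) = -275 + 16*(15/2) = -275 + 120 = -155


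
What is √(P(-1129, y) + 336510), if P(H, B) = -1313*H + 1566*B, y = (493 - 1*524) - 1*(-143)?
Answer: √1994279 ≈ 1412.2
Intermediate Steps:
y = 112 (y = (493 - 524) + 143 = -31 + 143 = 112)
√(P(-1129, y) + 336510) = √((-1313*(-1129) + 1566*112) + 336510) = √((1482377 + 175392) + 336510) = √(1657769 + 336510) = √1994279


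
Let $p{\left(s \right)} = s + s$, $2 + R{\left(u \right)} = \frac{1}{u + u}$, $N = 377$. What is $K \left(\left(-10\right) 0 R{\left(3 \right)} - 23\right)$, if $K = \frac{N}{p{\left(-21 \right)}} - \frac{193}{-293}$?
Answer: $\frac{2354165}{12306} \approx 191.3$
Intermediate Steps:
$R{\left(u \right)} = -2 + \frac{1}{2 u}$ ($R{\left(u \right)} = -2 + \frac{1}{u + u} = -2 + \frac{1}{2 u}$)
$p{\left(s \right)} = 2 s$
$K = - \frac{102355}{12306}$ ($K = \frac{377}{2 \left(-21\right)} - \frac{193}{-293} = \frac{377}{-42} - - \frac{193}{293} = 377 \left(- \frac{1}{42}\right) + \frac{193}{293} = - \frac{377}{42} + \frac{193}{293} = - \frac{102355}{12306} \approx -8.3175$)
$K \left(\left(-10\right) 0 R{\left(3 \right)} - 23\right) = - \frac{102355 \left(\left(-10\right) 0 \left(-2 + \frac{1}{2 \cdot 3}\right) - 23\right)}{12306} = - \frac{102355 \left(0 \left(-2 + \frac{1}{2} \cdot \frac{1}{3}\right) - 23\right)}{12306} = - \frac{102355 \left(0 \left(-2 + \frac{1}{6}\right) - 23\right)}{12306} = - \frac{102355 \left(0 \left(- \frac{11}{6}\right) - 23\right)}{12306} = - \frac{102355 \left(0 - 23\right)}{12306} = \left(- \frac{102355}{12306}\right) \left(-23\right) = \frac{2354165}{12306}$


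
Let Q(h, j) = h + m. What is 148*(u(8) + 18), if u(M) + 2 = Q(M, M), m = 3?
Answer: 3996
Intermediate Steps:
Q(h, j) = 3 + h (Q(h, j) = h + 3 = 3 + h)
u(M) = 1 + M (u(M) = -2 + (3 + M) = 1 + M)
148*(u(8) + 18) = 148*((1 + 8) + 18) = 148*(9 + 18) = 148*27 = 3996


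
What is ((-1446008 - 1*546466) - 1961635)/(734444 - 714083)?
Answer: -3954109/20361 ≈ -194.20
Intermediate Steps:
((-1446008 - 1*546466) - 1961635)/(734444 - 714083) = ((-1446008 - 546466) - 1961635)/20361 = (-1992474 - 1961635)*(1/20361) = -3954109*1/20361 = -3954109/20361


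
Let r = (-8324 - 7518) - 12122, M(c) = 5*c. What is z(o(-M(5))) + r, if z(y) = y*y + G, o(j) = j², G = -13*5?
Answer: 362596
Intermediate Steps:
G = -65
r = -27964 (r = -15842 - 12122 = -27964)
z(y) = -65 + y² (z(y) = y*y - 65 = y² - 65 = -65 + y²)
z(o(-M(5))) + r = (-65 + ((-5*5)²)²) - 27964 = (-65 + ((-1*25)²)²) - 27964 = (-65 + ((-25)²)²) - 27964 = (-65 + 625²) - 27964 = (-65 + 390625) - 27964 = 390560 - 27964 = 362596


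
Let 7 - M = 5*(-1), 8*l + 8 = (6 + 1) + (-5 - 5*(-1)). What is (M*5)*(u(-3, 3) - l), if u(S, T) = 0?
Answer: 15/2 ≈ 7.5000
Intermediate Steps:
l = -⅛ (l = -1 + ((6 + 1) + (-5 - 5*(-1)))/8 = -1 + (7 + (-5 + 5))/8 = -1 + (7 + 0)/8 = -1 + (⅛)*7 = -1 + 7/8 = -⅛ ≈ -0.12500)
M = 12 (M = 7 - 5*(-1) = 7 - 1*(-5) = 7 + 5 = 12)
(M*5)*(u(-3, 3) - l) = (12*5)*(0 - 1*(-⅛)) = 60*(0 + ⅛) = 60*(⅛) = 15/2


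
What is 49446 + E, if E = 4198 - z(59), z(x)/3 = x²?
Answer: 43201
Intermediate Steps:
z(x) = 3*x²
E = -6245 (E = 4198 - 3*59² = 4198 - 3*3481 = 4198 - 1*10443 = 4198 - 10443 = -6245)
49446 + E = 49446 - 6245 = 43201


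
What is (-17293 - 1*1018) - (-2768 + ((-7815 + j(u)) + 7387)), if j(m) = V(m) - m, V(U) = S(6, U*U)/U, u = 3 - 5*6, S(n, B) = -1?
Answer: -408835/27 ≈ -15142.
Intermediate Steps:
u = -27 (u = 3 - 30 = -27)
V(U) = -1/U
j(m) = -m - 1/m (j(m) = -1/m - m = -m - 1/m)
(-17293 - 1*1018) - (-2768 + ((-7815 + j(u)) + 7387)) = (-17293 - 1*1018) - (-2768 + ((-7815 + (-1*(-27) - 1/(-27))) + 7387)) = (-17293 - 1018) - (-2768 + ((-7815 + (27 - 1*(-1/27))) + 7387)) = -18311 - (-2768 + ((-7815 + (27 + 1/27)) + 7387)) = -18311 - (-2768 + ((-7815 + 730/27) + 7387)) = -18311 - (-2768 + (-210275/27 + 7387)) = -18311 - (-2768 - 10826/27) = -18311 - 1*(-85562/27) = -18311 + 85562/27 = -408835/27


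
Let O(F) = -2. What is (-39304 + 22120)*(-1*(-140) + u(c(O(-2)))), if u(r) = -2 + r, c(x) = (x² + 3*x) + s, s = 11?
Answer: -2526048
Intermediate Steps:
c(x) = 11 + x² + 3*x (c(x) = (x² + 3*x) + 11 = 11 + x² + 3*x)
(-39304 + 22120)*(-1*(-140) + u(c(O(-2)))) = (-39304 + 22120)*(-1*(-140) + (-2 + (11 + (-2)² + 3*(-2)))) = -17184*(140 + (-2 + (11 + 4 - 6))) = -17184*(140 + (-2 + 9)) = -17184*(140 + 7) = -17184*147 = -2526048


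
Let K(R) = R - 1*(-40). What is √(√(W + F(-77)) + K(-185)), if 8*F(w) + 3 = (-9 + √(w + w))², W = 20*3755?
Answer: √(-580 + 2*√(300362 - 9*I*√154))/2 ≈ 11.359 - 0.0022426*I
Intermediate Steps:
W = 75100
K(R) = 40 + R (K(R) = R + 40 = 40 + R)
F(w) = -3/8 + (-9 + √2*√w)²/8 (F(w) = -3/8 + (-9 + √(w + w))²/8 = -3/8 + (-9 + √(2*w))²/8 = -3/8 + (-9 + √2*√w)²/8)
√(√(W + F(-77)) + K(-185)) = √(√(75100 + (-3/8 + (-9 + √2*√(-77))²/8)) + (40 - 185)) = √(√(75100 + (-3/8 + (-9 + √2*(I*√77))²/8)) - 145) = √(√(75100 + (-3/8 + (-9 + I*√154)²/8)) - 145) = √(√(600797/8 + (-9 + I*√154)²/8) - 145) = √(-145 + √(600797/8 + (-9 + I*√154)²/8))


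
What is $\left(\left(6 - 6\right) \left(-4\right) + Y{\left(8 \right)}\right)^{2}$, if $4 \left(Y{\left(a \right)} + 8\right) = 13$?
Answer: $\frac{361}{16} \approx 22.563$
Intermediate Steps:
$Y{\left(a \right)} = - \frac{19}{4}$ ($Y{\left(a \right)} = -8 + \frac{1}{4} \cdot 13 = -8 + \frac{13}{4} = - \frac{19}{4}$)
$\left(\left(6 - 6\right) \left(-4\right) + Y{\left(8 \right)}\right)^{2} = \left(\left(6 - 6\right) \left(-4\right) - \frac{19}{4}\right)^{2} = \left(0 \left(-4\right) - \frac{19}{4}\right)^{2} = \left(0 - \frac{19}{4}\right)^{2} = \left(- \frac{19}{4}\right)^{2} = \frac{361}{16}$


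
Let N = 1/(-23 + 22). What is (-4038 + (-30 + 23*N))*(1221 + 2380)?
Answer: -14731691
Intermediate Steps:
N = -1 (N = 1/(-1) = -1)
(-4038 + (-30 + 23*N))*(1221 + 2380) = (-4038 + (-30 + 23*(-1)))*(1221 + 2380) = (-4038 + (-30 - 23))*3601 = (-4038 - 53)*3601 = -4091*3601 = -14731691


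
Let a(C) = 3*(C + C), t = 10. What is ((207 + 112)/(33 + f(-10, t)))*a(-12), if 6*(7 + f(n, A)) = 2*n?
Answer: -17226/17 ≈ -1013.3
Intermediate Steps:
f(n, A) = -7 + n/3 (f(n, A) = -7 + (2*n)/6 = -7 + n/3)
a(C) = 6*C (a(C) = 3*(2*C) = 6*C)
((207 + 112)/(33 + f(-10, t)))*a(-12) = ((207 + 112)/(33 + (-7 + (⅓)*(-10))))*(6*(-12)) = (319/(33 + (-7 - 10/3)))*(-72) = (319/(33 - 31/3))*(-72) = (319/(68/3))*(-72) = (319*(3/68))*(-72) = (957/68)*(-72) = -17226/17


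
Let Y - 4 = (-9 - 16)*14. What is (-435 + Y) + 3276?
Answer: 2495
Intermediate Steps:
Y = -346 (Y = 4 + (-9 - 16)*14 = 4 - 25*14 = 4 - 350 = -346)
(-435 + Y) + 3276 = (-435 - 346) + 3276 = -781 + 3276 = 2495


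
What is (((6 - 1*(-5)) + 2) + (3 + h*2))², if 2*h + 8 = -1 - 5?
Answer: 4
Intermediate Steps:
h = -7 (h = -4 + (-1 - 5)/2 = -4 + (½)*(-6) = -4 - 3 = -7)
(((6 - 1*(-5)) + 2) + (3 + h*2))² = (((6 - 1*(-5)) + 2) + (3 - 7*2))² = (((6 + 5) + 2) + (3 - 14))² = ((11 + 2) - 11)² = (13 - 11)² = 2² = 4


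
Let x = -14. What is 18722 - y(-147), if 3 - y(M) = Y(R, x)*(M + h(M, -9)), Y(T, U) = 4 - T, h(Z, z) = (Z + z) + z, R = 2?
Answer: 18095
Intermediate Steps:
h(Z, z) = Z + 2*z
y(M) = 39 - 4*M (y(M) = 3 - (4 - 1*2)*(M + (M + 2*(-9))) = 3 - (4 - 2)*(M + (M - 18)) = 3 - 2*(M + (-18 + M)) = 3 - 2*(-18 + 2*M) = 3 - (-36 + 4*M) = 3 + (36 - 4*M) = 39 - 4*M)
18722 - y(-147) = 18722 - (39 - 4*(-147)) = 18722 - (39 + 588) = 18722 - 1*627 = 18722 - 627 = 18095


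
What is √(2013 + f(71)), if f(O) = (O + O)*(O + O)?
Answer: √22177 ≈ 148.92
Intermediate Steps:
f(O) = 4*O² (f(O) = (2*O)*(2*O) = 4*O²)
√(2013 + f(71)) = √(2013 + 4*71²) = √(2013 + 4*5041) = √(2013 + 20164) = √22177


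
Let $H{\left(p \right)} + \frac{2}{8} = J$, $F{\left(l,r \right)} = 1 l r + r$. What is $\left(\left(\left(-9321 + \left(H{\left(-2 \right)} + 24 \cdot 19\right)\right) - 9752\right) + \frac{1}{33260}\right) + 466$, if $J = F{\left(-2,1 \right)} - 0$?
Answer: $- \frac{301871917}{16630} \approx -18152.0$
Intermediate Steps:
$F{\left(l,r \right)} = r + l r$ ($F{\left(l,r \right)} = l r + r = r + l r$)
$J = -1$ ($J = 1 \left(1 - 2\right) - 0 = 1 \left(-1\right) + 0 = -1 + 0 = -1$)
$H{\left(p \right)} = - \frac{5}{4}$ ($H{\left(p \right)} = - \frac{1}{4} - 1 = - \frac{5}{4}$)
$\left(\left(\left(-9321 + \left(H{\left(-2 \right)} + 24 \cdot 19\right)\right) - 9752\right) + \frac{1}{33260}\right) + 466 = \left(\left(\left(-9321 + \left(- \frac{5}{4} + 24 \cdot 19\right)\right) - 9752\right) + \frac{1}{33260}\right) + 466 = \left(\left(\left(-9321 + \left(- \frac{5}{4} + 456\right)\right) - 9752\right) + \frac{1}{33260}\right) + 466 = \left(\left(\left(-9321 + \frac{1819}{4}\right) - 9752\right) + \frac{1}{33260}\right) + 466 = \left(\left(- \frac{35465}{4} - 9752\right) + \frac{1}{33260}\right) + 466 = \left(- \frac{74473}{4} + \frac{1}{33260}\right) + 466 = - \frac{309621497}{16630} + 466 = - \frac{301871917}{16630}$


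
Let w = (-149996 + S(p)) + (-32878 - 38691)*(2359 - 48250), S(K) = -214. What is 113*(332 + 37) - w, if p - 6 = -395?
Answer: -3284181072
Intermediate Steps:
p = -389 (p = 6 - 395 = -389)
w = 3284222769 (w = (-149996 - 214) + (-32878 - 38691)*(2359 - 48250) = -150210 - 71569*(-45891) = -150210 + 3284372979 = 3284222769)
113*(332 + 37) - w = 113*(332 + 37) - 1*3284222769 = 113*369 - 3284222769 = 41697 - 3284222769 = -3284181072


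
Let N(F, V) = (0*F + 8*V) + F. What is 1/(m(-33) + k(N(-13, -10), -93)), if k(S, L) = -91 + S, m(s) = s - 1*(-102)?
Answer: -1/115 ≈ -0.0086956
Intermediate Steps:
N(F, V) = F + 8*V (N(F, V) = (0 + 8*V) + F = 8*V + F = F + 8*V)
m(s) = 102 + s (m(s) = s + 102 = 102 + s)
1/(m(-33) + k(N(-13, -10), -93)) = 1/((102 - 33) + (-91 + (-13 + 8*(-10)))) = 1/(69 + (-91 + (-13 - 80))) = 1/(69 + (-91 - 93)) = 1/(69 - 184) = 1/(-115) = -1/115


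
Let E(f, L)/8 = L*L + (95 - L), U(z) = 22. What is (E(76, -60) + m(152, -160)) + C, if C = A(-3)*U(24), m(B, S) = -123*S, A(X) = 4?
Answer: 49808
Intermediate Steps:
E(f, L) = 760 - 8*L + 8*L² (E(f, L) = 8*(L*L + (95 - L)) = 8*(L² + (95 - L)) = 8*(95 + L² - L) = 760 - 8*L + 8*L²)
C = 88 (C = 4*22 = 88)
(E(76, -60) + m(152, -160)) + C = ((760 - 8*(-60) + 8*(-60)²) - 123*(-160)) + 88 = ((760 + 480 + 8*3600) + 19680) + 88 = ((760 + 480 + 28800) + 19680) + 88 = (30040 + 19680) + 88 = 49720 + 88 = 49808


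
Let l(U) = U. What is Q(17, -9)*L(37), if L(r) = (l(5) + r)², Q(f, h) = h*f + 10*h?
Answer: -428652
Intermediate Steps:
Q(f, h) = 10*h + f*h (Q(f, h) = f*h + 10*h = 10*h + f*h)
L(r) = (5 + r)²
Q(17, -9)*L(37) = (-9*(10 + 17))*(5 + 37)² = -9*27*42² = -243*1764 = -428652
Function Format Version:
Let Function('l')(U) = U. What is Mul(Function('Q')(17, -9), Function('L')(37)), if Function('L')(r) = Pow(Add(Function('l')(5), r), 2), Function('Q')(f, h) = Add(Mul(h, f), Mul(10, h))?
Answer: -428652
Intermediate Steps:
Function('Q')(f, h) = Add(Mul(10, h), Mul(f, h)) (Function('Q')(f, h) = Add(Mul(f, h), Mul(10, h)) = Add(Mul(10, h), Mul(f, h)))
Function('L')(r) = Pow(Add(5, r), 2)
Mul(Function('Q')(17, -9), Function('L')(37)) = Mul(Mul(-9, Add(10, 17)), Pow(Add(5, 37), 2)) = Mul(Mul(-9, 27), Pow(42, 2)) = Mul(-243, 1764) = -428652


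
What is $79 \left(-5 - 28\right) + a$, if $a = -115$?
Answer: $-2722$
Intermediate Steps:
$79 \left(-5 - 28\right) + a = 79 \left(-5 - 28\right) - 115 = 79 \left(-33\right) - 115 = -2607 - 115 = -2722$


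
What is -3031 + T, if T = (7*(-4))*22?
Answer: -3647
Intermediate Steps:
T = -616 (T = -28*22 = -616)
-3031 + T = -3031 - 616 = -3647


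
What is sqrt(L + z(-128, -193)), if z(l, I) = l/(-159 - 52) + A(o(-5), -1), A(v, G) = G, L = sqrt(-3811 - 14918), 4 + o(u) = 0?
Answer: sqrt(-17513 + 133563*I*sqrt(2081))/211 ≈ 8.2602 + 8.284*I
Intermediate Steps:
o(u) = -4 (o(u) = -4 + 0 = -4)
L = 3*I*sqrt(2081) (L = sqrt(-18729) = 3*I*sqrt(2081) ≈ 136.85*I)
z(l, I) = -1 - l/211 (z(l, I) = l/(-159 - 52) - 1 = l/(-211) - 1 = -l/211 - 1 = -1 - l/211)
sqrt(L + z(-128, -193)) = sqrt(3*I*sqrt(2081) + (-1 - 1/211*(-128))) = sqrt(3*I*sqrt(2081) + (-1 + 128/211)) = sqrt(3*I*sqrt(2081) - 83/211) = sqrt(-83/211 + 3*I*sqrt(2081))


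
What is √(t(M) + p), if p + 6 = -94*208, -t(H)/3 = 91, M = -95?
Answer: I*√19831 ≈ 140.82*I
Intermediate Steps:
t(H) = -273 (t(H) = -3*91 = -273)
p = -19558 (p = -6 - 94*208 = -6 - 19552 = -19558)
√(t(M) + p) = √(-273 - 19558) = √(-19831) = I*√19831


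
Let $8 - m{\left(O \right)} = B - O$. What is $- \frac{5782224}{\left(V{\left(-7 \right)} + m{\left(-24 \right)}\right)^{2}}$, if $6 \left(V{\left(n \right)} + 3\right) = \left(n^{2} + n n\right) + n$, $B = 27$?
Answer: $- \frac{208160064}{34225} \approx -6082.1$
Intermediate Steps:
$m{\left(O \right)} = -19 + O$ ($m{\left(O \right)} = 8 - \left(27 - O\right) = 8 + \left(-27 + O\right) = -19 + O$)
$V{\left(n \right)} = -3 + \frac{n^{2}}{3} + \frac{n}{6}$ ($V{\left(n \right)} = -3 + \frac{\left(n^{2} + n n\right) + n}{6} = -3 + \frac{\left(n^{2} + n^{2}\right) + n}{6} = -3 + \frac{2 n^{2} + n}{6} = -3 + \frac{n + 2 n^{2}}{6} = -3 + \left(\frac{n^{2}}{3} + \frac{n}{6}\right) = -3 + \frac{n^{2}}{3} + \frac{n}{6}$)
$- \frac{5782224}{\left(V{\left(-7 \right)} + m{\left(-24 \right)}\right)^{2}} = - \frac{5782224}{\left(\left(-3 + \frac{\left(-7\right)^{2}}{3} + \frac{1}{6} \left(-7\right)\right) - 43\right)^{2}} = - \frac{5782224}{\left(\left(-3 + \frac{1}{3} \cdot 49 - \frac{7}{6}\right) - 43\right)^{2}} = - \frac{5782224}{\left(\left(-3 + \frac{49}{3} - \frac{7}{6}\right) - 43\right)^{2}} = - \frac{5782224}{\left(\frac{73}{6} - 43\right)^{2}} = - \frac{5782224}{\left(- \frac{185}{6}\right)^{2}} = - \frac{5782224}{\frac{34225}{36}} = \left(-5782224\right) \frac{36}{34225} = - \frac{208160064}{34225}$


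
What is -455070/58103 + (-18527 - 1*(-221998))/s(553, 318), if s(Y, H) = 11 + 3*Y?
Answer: 11062308613/97032010 ≈ 114.01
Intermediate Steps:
-455070/58103 + (-18527 - 1*(-221998))/s(553, 318) = -455070/58103 + (-18527 - 1*(-221998))/(11 + 3*553) = -455070*1/58103 + (-18527 + 221998)/(11 + 1659) = -455070/58103 + 203471/1670 = 11062308613/97032010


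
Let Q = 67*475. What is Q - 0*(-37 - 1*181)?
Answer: 31825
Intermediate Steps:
Q = 31825
Q - 0*(-37 - 1*181) = 31825 - 0*(-37 - 1*181) = 31825 - 0*(-37 - 181) = 31825 - 0*(-218) = 31825 - 1*0 = 31825 + 0 = 31825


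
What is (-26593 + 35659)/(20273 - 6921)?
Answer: 4533/6676 ≈ 0.67900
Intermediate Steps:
(-26593 + 35659)/(20273 - 6921) = 9066/13352 = 9066*(1/13352) = 4533/6676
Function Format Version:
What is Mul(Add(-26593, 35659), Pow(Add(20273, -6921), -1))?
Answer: Rational(4533, 6676) ≈ 0.67900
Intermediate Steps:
Mul(Add(-26593, 35659), Pow(Add(20273, -6921), -1)) = Mul(9066, Pow(13352, -1)) = Mul(9066, Rational(1, 13352)) = Rational(4533, 6676)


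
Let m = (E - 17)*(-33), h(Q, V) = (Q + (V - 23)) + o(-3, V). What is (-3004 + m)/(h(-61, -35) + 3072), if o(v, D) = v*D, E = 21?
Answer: -1568/1529 ≈ -1.0255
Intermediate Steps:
o(v, D) = D*v
h(Q, V) = -23 + Q - 2*V (h(Q, V) = (Q + (V - 23)) + V*(-3) = (Q + (-23 + V)) - 3*V = (-23 + Q + V) - 3*V = -23 + Q - 2*V)
m = -132 (m = (21 - 17)*(-33) = 4*(-33) = -132)
(-3004 + m)/(h(-61, -35) + 3072) = (-3004 - 132)/((-23 - 61 - 2*(-35)) + 3072) = -3136/((-23 - 61 + 70) + 3072) = -3136/(-14 + 3072) = -3136/3058 = -3136*1/3058 = -1568/1529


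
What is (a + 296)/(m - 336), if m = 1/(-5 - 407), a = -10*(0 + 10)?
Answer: -80752/138433 ≈ -0.58333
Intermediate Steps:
a = -100 (a = -10*10 = -100)
m = -1/412 (m = 1/(-412) = -1/412 ≈ -0.0024272)
(a + 296)/(m - 336) = (-100 + 296)/(-1/412 - 336) = 196/(-138433/412) = 196*(-412/138433) = -80752/138433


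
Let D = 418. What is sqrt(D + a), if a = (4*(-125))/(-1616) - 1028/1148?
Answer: sqrt(1402921840957)/57974 ≈ 20.431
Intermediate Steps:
a = -67953/115948 (a = -500*(-1/1616) - 1028*1/1148 = 125/404 - 257/287 = -67953/115948 ≈ -0.58606)
sqrt(D + a) = sqrt(418 - 67953/115948) = sqrt(48398311/115948) = sqrt(1402921840957)/57974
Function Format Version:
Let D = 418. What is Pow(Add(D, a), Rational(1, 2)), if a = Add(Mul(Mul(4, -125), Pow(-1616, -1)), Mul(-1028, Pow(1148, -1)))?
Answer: Mul(Rational(1, 57974), Pow(1402921840957, Rational(1, 2))) ≈ 20.431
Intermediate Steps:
a = Rational(-67953, 115948) (a = Add(Mul(-500, Rational(-1, 1616)), Mul(-1028, Rational(1, 1148))) = Add(Rational(125, 404), Rational(-257, 287)) = Rational(-67953, 115948) ≈ -0.58606)
Pow(Add(D, a), Rational(1, 2)) = Pow(Add(418, Rational(-67953, 115948)), Rational(1, 2)) = Pow(Rational(48398311, 115948), Rational(1, 2)) = Mul(Rational(1, 57974), Pow(1402921840957, Rational(1, 2)))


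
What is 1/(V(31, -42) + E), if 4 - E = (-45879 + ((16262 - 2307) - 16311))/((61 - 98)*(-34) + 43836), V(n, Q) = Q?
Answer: -45094/1665337 ≈ -0.027078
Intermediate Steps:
E = 228611/45094 (E = 4 - (-45879 + ((16262 - 2307) - 16311))/((61 - 98)*(-34) + 43836) = 4 - (-45879 + (13955 - 16311))/(-37*(-34) + 43836) = 4 - (-45879 - 2356)/(1258 + 43836) = 4 - (-48235)/45094 = 4 - 1*(-48235/45094) = 4 + 48235/45094 = 228611/45094 ≈ 5.0697)
1/(V(31, -42) + E) = 1/(-42 + 228611/45094) = 1/(-1665337/45094) = -45094/1665337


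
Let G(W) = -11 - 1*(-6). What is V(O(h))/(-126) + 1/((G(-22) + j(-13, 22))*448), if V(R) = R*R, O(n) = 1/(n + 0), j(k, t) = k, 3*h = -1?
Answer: -577/8064 ≈ -0.071553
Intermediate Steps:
h = -⅓ (h = (⅓)*(-1) = -⅓ ≈ -0.33333)
G(W) = -5 (G(W) = -11 + 6 = -5)
O(n) = 1/n
V(R) = R²
V(O(h))/(-126) + 1/((G(-22) + j(-13, 22))*448) = (1/(-⅓))²/(-126) + 1/(-5 - 13*448) = (-3)²*(-1/126) + (1/448)/(-18) = 9*(-1/126) - 1/18*1/448 = -1/14 - 1/8064 = -577/8064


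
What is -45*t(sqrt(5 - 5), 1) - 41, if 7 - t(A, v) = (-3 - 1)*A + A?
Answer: -356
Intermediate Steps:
t(A, v) = 7 + 3*A (t(A, v) = 7 - ((-3 - 1)*A + A) = 7 - (-4*A + A) = 7 - (-3)*A = 7 + 3*A)
-45*t(sqrt(5 - 5), 1) - 41 = -45*(7 + 3*sqrt(5 - 5)) - 41 = -45*(7 + 3*sqrt(0)) - 41 = -45*(7 + 3*0) - 41 = -45*(7 + 0) - 41 = -45*7 - 41 = -315 - 41 = -356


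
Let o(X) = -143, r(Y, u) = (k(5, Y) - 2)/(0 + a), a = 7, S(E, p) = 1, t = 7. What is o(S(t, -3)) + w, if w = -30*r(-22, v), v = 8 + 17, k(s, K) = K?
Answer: -281/7 ≈ -40.143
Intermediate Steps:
v = 25
r(Y, u) = -2/7 + Y/7 (r(Y, u) = (Y - 2)/(0 + 7) = (-2 + Y)/7 = (-2 + Y)*(⅐) = -2/7 + Y/7)
w = 720/7 (w = -30*(-2/7 + (⅐)*(-22)) = -30*(-2/7 - 22/7) = -30*(-24/7) = 720/7 ≈ 102.86)
o(S(t, -3)) + w = -143 + 720/7 = -281/7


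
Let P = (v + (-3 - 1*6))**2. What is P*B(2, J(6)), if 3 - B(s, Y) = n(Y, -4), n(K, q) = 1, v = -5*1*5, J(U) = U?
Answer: 2312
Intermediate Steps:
v = -25 (v = -5*5 = -25)
B(s, Y) = 2 (B(s, Y) = 3 - 1*1 = 3 - 1 = 2)
P = 1156 (P = (-25 + (-3 - 1*6))**2 = (-25 + (-3 - 6))**2 = (-25 - 9)**2 = (-34)**2 = 1156)
P*B(2, J(6)) = 1156*2 = 2312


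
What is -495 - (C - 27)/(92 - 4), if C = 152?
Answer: -43685/88 ≈ -496.42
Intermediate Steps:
-495 - (C - 27)/(92 - 4) = -495 - (152 - 27)/(92 - 4) = -495 - 125/88 = -43685/88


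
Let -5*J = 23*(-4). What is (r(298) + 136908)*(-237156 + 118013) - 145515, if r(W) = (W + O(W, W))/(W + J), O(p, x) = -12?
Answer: -12902699496214/791 ≈ -1.6312e+10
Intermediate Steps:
J = 92/5 (J = -23*(-4)/5 = -1/5*(-92) = 92/5 ≈ 18.400)
r(W) = (-12 + W)/(92/5 + W) (r(W) = (W - 12)/(W + 92/5) = (-12 + W)/(92/5 + W))
(r(298) + 136908)*(-237156 + 118013) - 145515 = (5*(-12 + 298)/(92 + 5*298) + 136908)*(-237156 + 118013) - 145515 = (5*286/(92 + 1490) + 136908)*(-119143) - 145515 = (5*286/1582 + 136908)*(-119143) - 145515 = (5*(1/1582)*286 + 136908)*(-119143) - 145515 = (715/791 + 136908)*(-119143) - 145515 = (108294943/791)*(-119143) - 145515 = -12902584393849/791 - 145515 = -12902699496214/791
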